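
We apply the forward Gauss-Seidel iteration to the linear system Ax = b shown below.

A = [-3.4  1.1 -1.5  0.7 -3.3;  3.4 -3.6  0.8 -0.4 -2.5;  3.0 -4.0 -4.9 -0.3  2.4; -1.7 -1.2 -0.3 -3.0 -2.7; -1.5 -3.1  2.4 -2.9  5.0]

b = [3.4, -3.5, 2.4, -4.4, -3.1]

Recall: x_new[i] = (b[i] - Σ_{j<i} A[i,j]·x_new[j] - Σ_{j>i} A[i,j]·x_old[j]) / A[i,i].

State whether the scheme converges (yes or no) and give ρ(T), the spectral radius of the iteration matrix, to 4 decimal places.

Write A = D+L+U with D = diag(-3.4, -3.6, -4.9, -3, 5).
T_GS = -(D+L)⁻¹U: row 0 first, T[0,4] = -(-3.3)/(-3.4) = -0.9706; later rows by forward substitution.
  T[0,:] = [+0.0000 +0.3235 -0.4412 +0.2059 -0.9706]
  T[1,:] = [+0.0000 +0.3056 -0.1944 +0.0833 -1.6111]
  T[2,:] = [+0.0000 -0.0514 -0.1114 -0.0032 +1.2108]
  T[3,:] = [+0.0000 -0.3004 +0.3389 -0.1497 +0.1734]
  T[4,:] = [+0.0000 +0.1369 -0.0029 +0.0282 -1.7707]
eigenvalue magnitudes: 1.6621, 0.1226, 0.1111, 0.0525, 0.0000.
spectral radius ρ = 1.6621; 1.6621 > 1, so it fails to converge.

no, ρ = 1.6621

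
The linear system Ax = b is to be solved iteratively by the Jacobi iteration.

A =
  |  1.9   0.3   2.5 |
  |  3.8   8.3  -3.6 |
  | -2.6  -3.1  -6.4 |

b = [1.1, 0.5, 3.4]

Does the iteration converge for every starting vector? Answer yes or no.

Write A = D+L+U with D = diag(1.9, 8.3, -6.4).
Jacobi: T = -D⁻¹(L+U), T[1,2] = -(-3.6)/(8.3) = +0.4337; T[1,1] = 0.
  T[0,:] = [+0.0000 -0.1579 -1.3158]
  T[1,:] = [-0.4578 +0.0000 +0.4337]
  T[2,:] = [-0.4062 -0.4844 +0.0000]
|roots of det(T-λI)|: 0.8426, 0.5597, 0.5597.
ρ(T) = max|λ| = 0.8426; 0.8426 < 1, so it converges for any x₀.

yes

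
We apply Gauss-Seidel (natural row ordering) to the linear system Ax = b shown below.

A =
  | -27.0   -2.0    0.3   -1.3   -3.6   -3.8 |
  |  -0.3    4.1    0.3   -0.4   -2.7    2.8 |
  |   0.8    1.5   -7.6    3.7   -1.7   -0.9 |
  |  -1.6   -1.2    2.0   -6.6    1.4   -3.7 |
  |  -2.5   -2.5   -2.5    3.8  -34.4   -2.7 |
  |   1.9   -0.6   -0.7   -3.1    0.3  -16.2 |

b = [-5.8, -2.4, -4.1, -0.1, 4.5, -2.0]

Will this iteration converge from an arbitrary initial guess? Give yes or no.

A = D + L + U where D = diag(-27, 4.1, -7.6, -6.6, -34.4, -16.2).
T_GS = -(D+L)⁻¹U: row 0 first, T[0,5] = -(-3.8)/(-27) = -0.1407; later rows by forward substitution.
  T[0,:] = [+0.0000  -0.0741  +0.0111  -0.0481  -0.1333  -0.1407]
  T[1,:] = [+0.0000  -0.0054  -0.0724  +0.0940  +0.6488  -0.6932]
  T[2,:] = [+0.0000  -0.0089  -0.0131  +0.5003  -0.1097  -0.2701]
  T[3,:] = [+0.0000  +0.0163  +0.0065  +0.1462  +0.0933  -0.4823]
  T[4,:] = [+0.0000  +0.0082  +0.0061  -0.0235  -0.0192  -0.0515]
  T[5,:] = [+0.0000  -0.0111  +0.0034  -0.0592  -0.0531  +0.1122]
|eigenvalues of T|: 0.3146, 0.1068, 0.0953, 0.0953, 0.0169, 0.0000.
spectral radius ρ = 0.3146; 0.3146 < 1 ⇒ converges.

yes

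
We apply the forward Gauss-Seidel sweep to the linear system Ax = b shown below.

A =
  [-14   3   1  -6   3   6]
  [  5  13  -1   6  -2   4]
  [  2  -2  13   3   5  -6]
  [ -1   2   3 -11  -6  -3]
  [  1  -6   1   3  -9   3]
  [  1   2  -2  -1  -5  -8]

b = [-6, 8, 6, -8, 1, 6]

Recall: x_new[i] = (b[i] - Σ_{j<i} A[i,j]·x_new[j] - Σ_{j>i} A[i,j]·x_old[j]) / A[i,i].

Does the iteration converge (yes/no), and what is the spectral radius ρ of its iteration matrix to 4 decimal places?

yes, ρ = 0.9101

Let D = diag(-14, 13, 13, -11, -9, -8); L, U the strict triangles.
GS T = -(D+L)⁻¹U: row 0 first, T[0,4] = -(3)/(-14) = +0.2143; later rows by forward substitution.
  T[0,:] = [+0.0000 +0.2143 +0.0714 -0.4286 +0.2143 +0.4286]
  T[1,:] = [+0.0000 -0.0824 +0.0495 -0.2967 +0.0714 -0.4725]
  T[2,:] = [+0.0000 -0.0456 -0.0034 -0.2105 -0.4066 +0.3229]
  T[3,:] = [+0.0000 -0.0469 +0.0016 -0.0724 -0.6628 -0.3095]
  T[4,:] = [+0.0000 +0.0580 -0.0249 +0.1027 -0.2899 +0.6287]
  T[5,:] = [+0.0000 -0.0128 +0.0375 -0.1302 +0.4104 -0.4995]
|roots of det(T-λI)|: 0.9101, 0.2326, 0.1642, 0.1642, 0.0151, 0.0000.
ρ(T) = max|λ| = 0.9101; 0.9101 < 1 ⇒ converges.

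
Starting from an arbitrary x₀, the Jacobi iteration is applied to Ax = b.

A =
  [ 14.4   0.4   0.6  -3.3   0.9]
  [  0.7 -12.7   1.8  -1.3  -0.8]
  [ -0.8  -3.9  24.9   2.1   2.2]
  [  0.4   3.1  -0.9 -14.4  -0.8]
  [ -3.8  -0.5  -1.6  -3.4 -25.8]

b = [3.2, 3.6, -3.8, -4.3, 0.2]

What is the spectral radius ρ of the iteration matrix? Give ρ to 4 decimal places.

Let D = diag(14.4, -12.7, 24.9, -14.4, -25.8); L, U the strict triangles.
Jacobi: T = -D⁻¹(L+U), T[4,2] = -(-1.6)/(-25.8) = -0.0620; T[4,4] = 0.
  T[0,:] = [+0.0000 -0.0278 -0.0417 +0.2292 -0.0625]
  T[1,:] = [+0.0551 +0.0000 +0.1417 -0.1024 -0.0630]
  T[2,:] = [+0.0321 +0.1566 +0.0000 -0.0843 -0.0884]
  T[3,:] = [+0.0278 +0.2153 -0.0625 +0.0000 -0.0556]
  T[4,:] = [-0.1473 -0.0194 -0.0620 -0.1318 +0.0000]
moduli |λ_i(T)| = 0.2356, 0.1195, 0.1195, 0.0946, 0.0946.
ρ(T) = max|λ| = 0.2356; 0.2356 < 1, so it converges for any x₀.

0.2356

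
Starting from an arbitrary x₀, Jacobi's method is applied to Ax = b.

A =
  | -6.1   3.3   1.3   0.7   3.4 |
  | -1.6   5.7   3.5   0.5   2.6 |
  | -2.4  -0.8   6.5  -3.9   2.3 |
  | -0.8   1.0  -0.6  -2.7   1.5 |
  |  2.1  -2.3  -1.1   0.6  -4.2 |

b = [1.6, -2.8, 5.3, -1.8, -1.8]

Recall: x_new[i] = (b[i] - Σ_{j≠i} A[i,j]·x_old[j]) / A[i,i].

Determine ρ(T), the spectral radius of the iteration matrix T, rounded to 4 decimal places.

Write A = D+L+U with D = diag(-6.1, 5.7, 6.5, -2.7, -4.2).
T_J = -D⁻¹(L+U): T[2,4] = -(2.3)/(6.5) = -0.3538; T[2,2] = 0.
  T[0,:] = [+0.0000 +0.5410 +0.2131 +0.1148 +0.5574]
  T[1,:] = [+0.2807 +0.0000 -0.6140 -0.0877 -0.4561]
  T[2,:] = [+0.3692 +0.1231 +0.0000 +0.6000 -0.3538]
  T[3,:] = [-0.2963 +0.3704 -0.2222 +0.0000 +0.5556]
  T[4,:] = [+0.5000 -0.5476 -0.2619 +0.1429 +0.0000]
|roots of det(T-λI)|: 1.2653, 0.6622, 0.6622, 0.6040, 0.2861.
ρ(T) = max|λ| = 1.2653; 1.2653 > 1: divergent.

1.2653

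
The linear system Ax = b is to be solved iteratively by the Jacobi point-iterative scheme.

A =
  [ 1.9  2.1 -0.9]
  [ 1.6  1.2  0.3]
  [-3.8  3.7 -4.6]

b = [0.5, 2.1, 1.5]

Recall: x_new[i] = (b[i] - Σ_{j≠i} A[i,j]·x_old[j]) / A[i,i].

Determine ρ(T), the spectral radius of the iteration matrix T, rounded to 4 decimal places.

Let D = diag(1.9, 1.2, -4.6); L, U the strict triangles.
T_J = -D⁻¹(L+U): T[1,0] = -(1.6)/(1.2) = -1.3333; T[1,1] = 0.
  T[0,:] = [+0.0000  -1.1053  +0.4737]
  T[1,:] = [-1.3333  +0.0000  -0.2500]
  T[2,:] = [-0.8261  +0.8043  +0.0000]
|λ(T)| sorted: 1.2188, 0.7772, 0.7772.
ρ = 1.2188; 1.2188 > 1: divergent.

1.2188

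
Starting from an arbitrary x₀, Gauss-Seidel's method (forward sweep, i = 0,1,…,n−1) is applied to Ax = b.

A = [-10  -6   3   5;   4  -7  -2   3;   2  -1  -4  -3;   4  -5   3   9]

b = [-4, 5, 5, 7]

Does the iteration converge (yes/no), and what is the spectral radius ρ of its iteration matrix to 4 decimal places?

Diagonal D = diag(-10, -7, -4, 9); L, U strict lower/upper.
T_GS = -(D+L)⁻¹U: row 0 first, T[0,2] = -(3)/(-10) = +0.3000; later rows by forward substitution.
  T[0,:] = [+0.0000, -0.6000, +0.3000, +0.5000]
  T[1,:] = [+0.0000, -0.3429, -0.1143, +0.7143]
  T[2,:] = [+0.0000, -0.2143, +0.1786, -0.6786]
  T[3,:] = [+0.0000, +0.1476, -0.2563, +0.4008]
|eigenvalues of T|: 0.8348, 0.4441, 0.1541, 0.0000.
spectral radius ρ = 0.8348; 0.8348 < 1, so it converges for any x₀.

yes, ρ = 0.8348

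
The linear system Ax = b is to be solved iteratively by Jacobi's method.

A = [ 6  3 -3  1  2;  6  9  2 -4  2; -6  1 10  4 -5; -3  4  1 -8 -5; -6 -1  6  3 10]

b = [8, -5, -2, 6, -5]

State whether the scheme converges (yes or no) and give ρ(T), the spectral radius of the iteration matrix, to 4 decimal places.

no, ρ = 1.1300

Write A = D+L+U with D = diag(6, 9, 10, -8, 10).
Jacobi T = -D⁻¹(L+U): T[3,1] = -(4)/(-8) = +0.5000; T[3,3] = 0.
  T[0,:] = [+0.0000  -0.5000  +0.5000  -0.1667  -0.3333]
  T[1,:] = [-0.6667  +0.0000  -0.2222  +0.4444  -0.2222]
  T[2,:] = [+0.6000  -0.1000  +0.0000  -0.4000  +0.5000]
  T[3,:] = [-0.3750  +0.5000  +0.1250  +0.0000  -0.6250]
  T[4,:] = [+0.6000  +0.1000  -0.6000  -0.3000  +0.0000]
|roots of det(T-λI)|: 1.1300, 0.5717, 0.5717, 0.5386, 0.1885.
ρ = 1.1300; 1.1300 > 1: divergent.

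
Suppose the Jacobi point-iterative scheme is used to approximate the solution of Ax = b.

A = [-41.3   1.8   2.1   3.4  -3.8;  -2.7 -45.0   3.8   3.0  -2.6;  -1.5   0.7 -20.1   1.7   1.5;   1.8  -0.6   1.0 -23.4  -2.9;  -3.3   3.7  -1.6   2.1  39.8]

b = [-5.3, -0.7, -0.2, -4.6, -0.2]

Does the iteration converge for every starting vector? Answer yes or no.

A = D + L + U where D = diag(-41.3, -45, -20.1, -23.4, 39.8).
Jacobi T = -D⁻¹(L+U): T[0,2] = -(2.1)/(-41.3) = +0.0508; T[0,0] = 0.
  T[0,:] = [+0.0000  +0.0436  +0.0508  +0.0823  -0.0920]
  T[1,:] = [-0.0600  +0.0000  +0.0844  +0.0667  -0.0578]
  T[2,:] = [-0.0746  +0.0348  +0.0000  +0.0846  +0.0746]
  T[3,:] = [+0.0769  -0.0256  +0.0427  +0.0000  -0.1239]
  T[4,:] = [+0.0829  -0.0930  +0.0402  -0.0528  +0.0000]
eigenvalue magnitudes: 0.1505, 0.0774, 0.0774, 0.0446, 0.0446.
ρ = 0.1505; 0.1505 < 1: convergent.

yes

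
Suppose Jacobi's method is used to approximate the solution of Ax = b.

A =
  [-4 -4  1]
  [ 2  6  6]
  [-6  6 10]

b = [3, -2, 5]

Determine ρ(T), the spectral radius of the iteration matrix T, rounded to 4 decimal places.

1.2640

A = D + L + U where D = diag(-4, 6, 10).
Jacobi: T = -D⁻¹(L+U), T[2,0] = -(-6)/(10) = +0.6000; T[2,2] = 0.
  T[0,:] = [+0.0000 -1.0000 +0.2500]
  T[1,:] = [-0.3333 +0.0000 -1.0000]
  T[2,:] = [+0.6000 -0.6000 +0.0000]
|roots of det(T-λI)|: 1.2640, 0.7171, 0.7171.
ρ(T) = max|λ| = 1.2640; 1.2640 > 1 ⇒ diverges.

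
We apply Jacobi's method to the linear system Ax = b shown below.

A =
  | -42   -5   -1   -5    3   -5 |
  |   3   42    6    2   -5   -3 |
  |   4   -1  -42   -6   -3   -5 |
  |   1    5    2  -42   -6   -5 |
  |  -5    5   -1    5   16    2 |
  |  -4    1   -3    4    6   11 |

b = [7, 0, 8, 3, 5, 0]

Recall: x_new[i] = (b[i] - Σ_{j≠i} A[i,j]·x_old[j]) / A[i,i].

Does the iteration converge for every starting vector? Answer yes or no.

yes

Diagonal D = diag(-42, 42, -42, -42, 16, 11); L, U strict lower/upper.
Jacobi: T = -D⁻¹(L+U), T[1,2] = -(6)/(42) = -0.1429; T[1,1] = 0.
  T[0,:] = [+0.0000  -0.1190  -0.0238  -0.1190  +0.0714  -0.1190]
  T[1,:] = [-0.0714  +0.0000  -0.1429  -0.0476  +0.1190  +0.0714]
  T[2,:] = [+0.0952  -0.0238  +0.0000  -0.1429  -0.0714  -0.1190]
  T[3,:] = [+0.0238  +0.1190  +0.0476  +0.0000  -0.1429  -0.1190]
  T[4,:] = [+0.3125  -0.3125  +0.0625  -0.3125  +0.0000  -0.1250]
  T[5,:] = [+0.3636  -0.0909  +0.2727  -0.3636  -0.5455  +0.0000]
moduli |λ_i(T)| = 0.3163, 0.2425, 0.2425, 0.1520, 0.1520, 0.0058.
ρ(T) = max|λ| = 0.3163; 0.3163 < 1: convergent.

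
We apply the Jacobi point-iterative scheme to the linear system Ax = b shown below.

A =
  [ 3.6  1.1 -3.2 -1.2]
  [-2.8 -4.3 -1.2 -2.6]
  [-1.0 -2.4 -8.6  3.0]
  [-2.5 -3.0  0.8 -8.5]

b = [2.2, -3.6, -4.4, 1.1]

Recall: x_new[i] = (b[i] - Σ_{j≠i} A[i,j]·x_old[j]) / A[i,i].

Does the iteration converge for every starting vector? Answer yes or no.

yes

A = D + L + U where D = diag(3.6, -4.3, -8.6, -8.5).
Jacobi T = -D⁻¹(L+U): T[3,0] = -(-2.5)/(-8.5) = -0.2941; T[3,3] = 0.
  T[0,:] = [+0.0000 -0.3056 +0.8889 +0.3333]
  T[1,:] = [-0.6512 +0.0000 -0.2791 -0.6047]
  T[2,:] = [-0.1163 -0.2791 +0.0000 +0.3488]
  T[3,:] = [-0.2941 -0.3529 +0.0941 +0.0000]
|λ(T)| sorted: 0.7527, 0.4815, 0.3381, 0.3381.
ρ(T) = max|λ| = 0.7527; 0.7527 < 1, so it converges for any x₀.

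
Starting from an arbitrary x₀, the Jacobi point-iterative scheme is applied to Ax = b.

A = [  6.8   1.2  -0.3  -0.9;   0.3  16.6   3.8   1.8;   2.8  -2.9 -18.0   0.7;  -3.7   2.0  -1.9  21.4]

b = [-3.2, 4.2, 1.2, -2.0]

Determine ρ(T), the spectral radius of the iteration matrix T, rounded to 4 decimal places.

0.3548

Split A = D + L + U, D = diag(6.8, 16.6, -18, 21.4).
Jacobi T = -D⁻¹(L+U): T[3,2] = -(-1.9)/(21.4) = +0.0888; T[3,3] = 0.
  T[0,:] = [+0.0000, -0.1765, +0.0441, +0.1324]
  T[1,:] = [-0.0181, +0.0000, -0.2289, -0.1084]
  T[2,:] = [+0.1556, -0.1611, +0.0000, +0.0389]
  T[3,:] = [+0.1729, -0.0935, +0.0888, +0.0000]
moduli |λ_i(T)| = 0.3548, 0.1917, 0.1917, 0.0170.
ρ(T) = max|λ| = 0.3548; 0.3548 < 1: convergent.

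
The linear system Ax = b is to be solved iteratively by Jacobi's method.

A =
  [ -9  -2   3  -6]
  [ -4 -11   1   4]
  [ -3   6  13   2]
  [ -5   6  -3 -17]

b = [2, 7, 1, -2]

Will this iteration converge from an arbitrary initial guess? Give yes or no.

Diagonal D = diag(-9, -11, 13, -17); L, U strict lower/upper.
Jacobi: T = -D⁻¹(L+U), T[1,3] = -(4)/(-11) = +0.3636; T[1,1] = 0.
  T[0,:] = [+0.0000 -0.2222 +0.3333 -0.6667]
  T[1,:] = [-0.3636 +0.0000 +0.0909 +0.3636]
  T[2,:] = [+0.2308 -0.4615 +0.0000 -0.1538]
  T[3,:] = [-0.2941 +0.3529 -0.1765 +0.0000]
|λ(T)| sorted: 0.8793, 0.3513, 0.3513, 0.3352.
spectral radius ρ = 0.8793; 0.8793 < 1, so it converges for any x₀.

yes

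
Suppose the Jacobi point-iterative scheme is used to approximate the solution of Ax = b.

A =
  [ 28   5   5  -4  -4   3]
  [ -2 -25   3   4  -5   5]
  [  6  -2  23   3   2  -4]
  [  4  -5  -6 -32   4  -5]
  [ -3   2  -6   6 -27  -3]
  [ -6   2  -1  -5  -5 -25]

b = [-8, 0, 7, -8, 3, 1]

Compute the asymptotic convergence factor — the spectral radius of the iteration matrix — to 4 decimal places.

0.6269

Split A = D + L + U, D = diag(28, -25, 23, -32, -27, -25).
T_J = -D⁻¹(L+U): T[4,1] = -(2)/(-27) = +0.0741; T[4,4] = 0.
  T[0,:] = [+0.0000 -0.1786 -0.1786 +0.1429 +0.1429 -0.1071]
  T[1,:] = [-0.0800 +0.0000 +0.1200 +0.1600 -0.2000 +0.2000]
  T[2,:] = [-0.2609 +0.0870 +0.0000 -0.1304 -0.0870 +0.1739]
  T[3,:] = [+0.1250 -0.1562 -0.1875 +0.0000 +0.1250 -0.1562]
  T[4,:] = [-0.1111 +0.0741 -0.2222 +0.2222 +0.0000 -0.1111]
  T[5,:] = [-0.2400 +0.0800 -0.0400 -0.2000 -0.2000 +0.0000]
|eigenvalues of T|: 0.6269, 0.2623, 0.2623, 0.1869, 0.1869, 0.0873.
spectral radius ρ = 0.6269; 0.6269 < 1, so it converges for any x₀.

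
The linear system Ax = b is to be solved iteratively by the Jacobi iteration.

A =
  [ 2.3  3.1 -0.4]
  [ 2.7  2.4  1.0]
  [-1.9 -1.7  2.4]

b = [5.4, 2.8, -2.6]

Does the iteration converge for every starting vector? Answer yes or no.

no

Write A = D+L+U with D = diag(2.3, 2.4, 2.4).
Jacobi T = -D⁻¹(L+U): T[1,0] = -(2.7)/(2.4) = -1.1250; T[1,1] = 0.
  T[0,:] = [+0.0000, -1.3478, +0.1739]
  T[1,:] = [-1.1250, +0.0000, -0.4167]
  T[2,:] = [+0.7917, +0.7083, +0.0000]
|λ(T)| sorted: 1.2652, 1.0305, 0.2347.
ρ(T) = max|λ| = 1.2652; 1.2652 > 1 ⇒ diverges.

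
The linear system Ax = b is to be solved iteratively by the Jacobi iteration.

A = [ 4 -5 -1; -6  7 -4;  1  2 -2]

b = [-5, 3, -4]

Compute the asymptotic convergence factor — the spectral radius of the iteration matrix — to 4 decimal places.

1.4687

Split A = D + L + U, D = diag(4, 7, -2).
Jacobi T = -D⁻¹(L+U): T[2,1] = -(2)/(-2) = +1.0000; T[2,2] = 0.
  T[0,:] = [+0.0000  +1.2500  +0.2500]
  T[1,:] = [+0.8571  +0.0000  +0.5714]
  T[2,:] = [+0.5000  +1.0000  +0.0000]
|eigenvalues of T|: 1.4687, 1.1218, 0.3468.
ρ(T) = max|λ| = 1.4687; 1.4687 > 1: divergent.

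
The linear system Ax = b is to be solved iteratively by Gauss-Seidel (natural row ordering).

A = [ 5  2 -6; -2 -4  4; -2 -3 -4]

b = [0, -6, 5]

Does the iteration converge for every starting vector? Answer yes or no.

yes

A = D + L + U where D = diag(5, -4, -4).
Gauss-Seidel: T = -(D+L)⁻¹U, row 0 first, T[0,2] = -(-6)/(5) = +1.2000; later rows by forward substitution.
  T[0,:] = [+0.0000  -0.4000  +1.2000]
  T[1,:] = [+0.0000  +0.2000  +0.4000]
  T[2,:] = [+0.0000  +0.0500  -0.9000]
|λ(T)| sorted: 0.9179, 0.2179, 0.0000.
spectral radius ρ = 0.9179; 0.9179 < 1, so it converges for any x₀.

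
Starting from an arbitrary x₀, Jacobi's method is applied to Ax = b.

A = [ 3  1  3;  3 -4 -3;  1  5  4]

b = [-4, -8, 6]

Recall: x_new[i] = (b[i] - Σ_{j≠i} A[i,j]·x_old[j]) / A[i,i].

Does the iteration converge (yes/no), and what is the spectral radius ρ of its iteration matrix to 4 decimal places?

no, ρ = 1.2744

Split A = D + L + U, D = diag(3, -4, 4).
Jacobi: T = -D⁻¹(L+U), T[0,2] = -(3)/(3) = -1.0000; T[0,0] = 0.
  T[0,:] = [+0.0000  -0.3333  -1.0000]
  T[1,:] = [+0.7500  +0.0000  -0.7500]
  T[2,:] = [-0.2500  -1.2500  +0.0000]
|λ(T)| sorted: 1.2744, 0.8286, 0.8286.
ρ = 1.2744; 1.2744 > 1, so it fails to converge.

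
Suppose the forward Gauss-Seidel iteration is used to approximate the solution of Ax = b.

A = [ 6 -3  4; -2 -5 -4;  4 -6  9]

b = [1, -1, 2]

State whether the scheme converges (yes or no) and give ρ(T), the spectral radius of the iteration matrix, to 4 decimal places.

Write A = D+L+U with D = diag(6, -5, 9).
T_GS = -(D+L)⁻¹U: row 0 first, T[0,1] = -(-3)/(6) = +0.5000; later rows by forward substitution.
  T[0,:] = [+0.0000, +0.5000, -0.6667]
  T[1,:] = [+0.0000, -0.2000, -0.5333]
  T[2,:] = [+0.0000, -0.3556, -0.0593]
moduli |λ_i(T)| = 0.5707, 0.3115, 0.0000.
ρ(T) = max|λ| = 0.5707; 0.5707 < 1, so it converges for any x₀.

yes, ρ = 0.5707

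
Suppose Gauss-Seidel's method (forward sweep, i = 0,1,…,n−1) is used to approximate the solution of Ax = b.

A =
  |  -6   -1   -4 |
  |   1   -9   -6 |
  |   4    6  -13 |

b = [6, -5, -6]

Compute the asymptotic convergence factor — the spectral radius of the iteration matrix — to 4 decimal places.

Diagonal D = diag(-6, -9, -13); L, U strict lower/upper.
Gauss-Seidel: T = -(D+L)⁻¹U, row 0 first, T[0,2] = -(-4)/(-6) = -0.6667; later rows by forward substitution.
  T[0,:] = [+0.0000  -0.1667  -0.6667]
  T[1,:] = [+0.0000  -0.0185  -0.7407]
  T[2,:] = [+0.0000  -0.0598  -0.5470]
|λ(T)| sorted: 0.6206, 0.0551, 0.0000.
spectral radius ρ = 0.6206; 0.6206 < 1 ⇒ converges.

0.6206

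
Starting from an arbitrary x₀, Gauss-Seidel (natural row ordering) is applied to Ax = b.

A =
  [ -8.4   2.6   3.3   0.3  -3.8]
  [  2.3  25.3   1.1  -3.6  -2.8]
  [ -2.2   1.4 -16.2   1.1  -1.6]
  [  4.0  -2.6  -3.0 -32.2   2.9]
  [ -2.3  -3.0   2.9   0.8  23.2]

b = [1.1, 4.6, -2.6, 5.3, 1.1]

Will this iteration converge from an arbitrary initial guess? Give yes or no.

Let D = diag(-8.4, 25.3, -16.2, -32.2, 23.2); L, U the strict triangles.
Gauss-Seidel: T = -(D+L)⁻¹U, row 0 first, T[0,2] = -(3.3)/(-8.4) = +0.3929; later rows by forward substitution.
  T[0,:] = [+0.0000 +0.3095 +0.3929 +0.0357 -0.4524]
  T[1,:] = [+0.0000 -0.0281 -0.0792 +0.1390 +0.1518]
  T[2,:] = [+0.0000 -0.0445 -0.0602 +0.0751 -0.0242]
  T[3,:] = [+0.0000 +0.0449 +0.0608 -0.0138 +0.0239]
  T[4,:] = [+0.0000 +0.0311 +0.0341 +0.0126 -0.0230]
|λ(T)| sorted: 0.1803, 0.0871, 0.0438, 0.0119, 0.0000.
spectral radius ρ = 0.1803; 0.1803 < 1, so it converges for any x₀.

yes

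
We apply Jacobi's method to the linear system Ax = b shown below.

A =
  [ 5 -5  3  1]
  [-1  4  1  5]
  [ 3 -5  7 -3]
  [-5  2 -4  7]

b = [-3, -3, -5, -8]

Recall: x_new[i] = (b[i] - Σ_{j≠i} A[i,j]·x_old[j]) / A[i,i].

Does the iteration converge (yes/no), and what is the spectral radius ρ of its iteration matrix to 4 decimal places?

Split A = D + L + U, D = diag(5, 4, 7, 7).
T_J = -D⁻¹(L+U): T[0,2] = -(3)/(5) = -0.6000; T[0,0] = 0.
  T[0,:] = [+0.0000  +1.0000  -0.6000  -0.2000]
  T[1,:] = [+0.2500  +0.0000  -0.2500  -1.2500]
  T[2,:] = [-0.4286  +0.7143  +0.0000  +0.4286]
  T[3,:] = [+0.7143  -0.2857  +0.5714  +0.0000]
|roots of det(T-λI)|: 1.4302, 0.9391, 0.9391, 0.3471.
ρ = 1.4302; 1.4302 > 1: divergent.

no, ρ = 1.4302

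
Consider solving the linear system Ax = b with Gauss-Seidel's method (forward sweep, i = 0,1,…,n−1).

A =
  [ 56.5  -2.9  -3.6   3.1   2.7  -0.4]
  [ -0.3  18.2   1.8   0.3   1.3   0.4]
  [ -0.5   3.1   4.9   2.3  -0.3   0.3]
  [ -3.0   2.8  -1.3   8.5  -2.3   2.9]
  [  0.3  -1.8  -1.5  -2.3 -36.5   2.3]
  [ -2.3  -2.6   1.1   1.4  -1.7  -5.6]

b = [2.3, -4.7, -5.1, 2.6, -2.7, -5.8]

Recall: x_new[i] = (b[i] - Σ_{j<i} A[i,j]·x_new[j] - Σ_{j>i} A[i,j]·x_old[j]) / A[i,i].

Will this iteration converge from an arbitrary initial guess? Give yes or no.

Write A = D+L+U with D = diag(56.5, 18.2, 4.9, 8.5, -36.5, -5.6).
GS T = -(D+L)⁻¹U: row 0 first, T[0,5] = -(-0.4)/(56.5) = +0.0071; later rows by forward substitution.
  T[0,:] = [+0.0000 +0.0513 +0.0637 -0.0549 -0.0478 +0.0071]
  T[1,:] = [+0.0000 +0.0008 -0.0979 -0.0174 -0.0722 -0.0219]
  T[2,:] = [+0.0000 +0.0047 +0.0684 -0.4640 +0.1020 -0.0467]
  T[3,:] = [+0.0000 +0.0186 +0.0652 -0.0846 +0.2931 -0.3386]
  T[4,:] = [+0.0000 -0.0010 -0.0016 +0.0248 -0.0195 +0.0874]
  T[5,:] = [+0.0000 -0.0156 +0.0495 -0.0892 +0.1524 -0.1131]
|eigenvalues of T|: 0.2336, 0.1395, 0.1107, 0.1107, 0.0418, 0.0000.
spectral radius ρ = 0.2336; 0.2336 < 1: convergent.

yes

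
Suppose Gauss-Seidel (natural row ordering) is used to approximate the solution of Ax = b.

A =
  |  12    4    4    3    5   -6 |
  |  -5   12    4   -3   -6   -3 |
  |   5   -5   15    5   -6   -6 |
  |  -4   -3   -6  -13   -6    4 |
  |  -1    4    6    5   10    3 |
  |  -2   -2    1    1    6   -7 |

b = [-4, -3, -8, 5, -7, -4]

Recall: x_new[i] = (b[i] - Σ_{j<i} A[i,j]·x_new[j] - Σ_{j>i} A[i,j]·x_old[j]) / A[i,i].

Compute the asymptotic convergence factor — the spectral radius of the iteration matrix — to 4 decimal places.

Write A = D+L+U with D = diag(12, 12, 15, -13, 10, -7).
GS T = -(D+L)⁻¹U: row 0 first, T[0,1] = -(4)/(12) = -0.3333; later rows by forward substitution.
  T[0,:] = [+0.0000, -0.3333, -0.3333, -0.2500, -0.4167, +0.5000]
  T[1,:] = [+0.0000, -0.1389, -0.4722, +0.1458, +0.3264, +0.4583]
  T[2,:] = [+0.0000, +0.0648, -0.0463, -0.2014, +0.6477, +0.3861]
  T[3,:] = [+0.0000, +0.1047, +0.2329, +0.1362, -0.7076, -0.1301]
  T[4,:] = [+0.0000, -0.0690, +0.0669, -0.0306, -0.2070, -0.5999]
  T[5,:] = [+0.0000, +0.1000, +0.3141, -0.0058, -0.1602, -0.7515]
|λ(T)| sorted: 1.1327, 0.3124, 0.3124, 0.2091, 0.0634, 0.0000.
ρ = 1.1327; 1.1327 > 1 ⇒ diverges.

1.1327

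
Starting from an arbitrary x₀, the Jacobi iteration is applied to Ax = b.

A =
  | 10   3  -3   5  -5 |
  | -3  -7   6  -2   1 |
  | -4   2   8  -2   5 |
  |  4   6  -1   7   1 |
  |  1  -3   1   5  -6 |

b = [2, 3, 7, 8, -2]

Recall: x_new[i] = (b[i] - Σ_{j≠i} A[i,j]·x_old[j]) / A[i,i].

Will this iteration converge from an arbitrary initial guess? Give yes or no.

no

Diagonal D = diag(10, -7, 8, 7, -6); L, U strict lower/upper.
T_J = -D⁻¹(L+U): T[0,2] = -(-3)/(10) = +0.3000; T[0,0] = 0.
  T[0,:] = [+0.0000, -0.3000, +0.3000, -0.5000, +0.5000]
  T[1,:] = [-0.4286, +0.0000, +0.8571, -0.2857, +0.1429]
  T[2,:] = [+0.5000, -0.2500, +0.0000, +0.2500, -0.6250]
  T[3,:] = [-0.5714, -0.8571, +0.1429, +0.0000, -0.1429]
  T[4,:] = [+0.1667, -0.5000, +0.1667, +0.8333, +0.0000]
|eigenvalues of T|: 1.2822, 0.8616, 0.8616, 0.6414, 0.6414.
ρ(T) = max|λ| = 1.2822; 1.2822 > 1, so it fails to converge.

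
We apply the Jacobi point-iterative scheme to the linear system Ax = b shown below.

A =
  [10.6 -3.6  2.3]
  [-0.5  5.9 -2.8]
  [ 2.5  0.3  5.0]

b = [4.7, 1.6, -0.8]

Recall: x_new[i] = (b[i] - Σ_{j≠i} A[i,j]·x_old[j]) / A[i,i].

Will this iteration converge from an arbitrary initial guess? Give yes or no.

yes

Diagonal D = diag(10.6, 5.9, 5); L, U strict lower/upper.
Jacobi T = -D⁻¹(L+U): T[0,2] = -(2.3)/(10.6) = -0.2170; T[0,0] = 0.
  T[0,:] = [+0.0000, +0.3396, -0.2170]
  T[1,:] = [+0.0847, +0.0000, +0.4746]
  T[2,:] = [-0.5000, -0.0600, +0.0000]
|λ(T)| sorted: 0.5134, 0.3935, 0.3935.
spectral radius ρ = 0.5134; 0.5134 < 1: convergent.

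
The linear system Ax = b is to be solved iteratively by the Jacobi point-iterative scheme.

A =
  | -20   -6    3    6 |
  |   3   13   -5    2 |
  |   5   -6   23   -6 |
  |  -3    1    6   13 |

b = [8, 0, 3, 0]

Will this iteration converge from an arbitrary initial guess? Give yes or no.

yes

A = D + L + U where D = diag(-20, 13, 23, 13).
Jacobi: T = -D⁻¹(L+U), T[1,0] = -(3)/(13) = -0.2308; T[1,1] = 0.
  T[0,:] = [+0.0000, -0.3000, +0.1500, +0.3000]
  T[1,:] = [-0.2308, +0.0000, +0.3846, -0.1538]
  T[2,:] = [-0.2174, +0.2609, +0.0000, +0.2609]
  T[3,:] = [+0.2308, -0.0769, -0.4615, +0.0000]
eigenvalue magnitudes: 0.5324, 0.3669, 0.3669, 0.1260.
ρ = 0.5324; 0.5324 < 1: convergent.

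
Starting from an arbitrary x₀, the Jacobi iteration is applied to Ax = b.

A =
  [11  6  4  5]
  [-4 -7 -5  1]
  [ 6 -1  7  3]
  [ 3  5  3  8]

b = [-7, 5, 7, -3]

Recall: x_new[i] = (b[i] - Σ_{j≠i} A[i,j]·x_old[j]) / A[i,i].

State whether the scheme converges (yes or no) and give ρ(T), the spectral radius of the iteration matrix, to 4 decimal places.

Let D = diag(11, -7, 7, 8); L, U the strict triangles.
Jacobi T = -D⁻¹(L+U): T[2,3] = -(3)/(7) = -0.4286; T[2,2] = 0.
  T[0,:] = [+0.0000  -0.5455  -0.3636  -0.4545]
  T[1,:] = [-0.5714  +0.0000  -0.7143  +0.1429]
  T[2,:] = [-0.8571  +0.1429  +0.0000  -0.4286]
  T[3,:] = [-0.3750  -0.6250  -0.3750  +0.0000]
|eigenvalues of T|: 1.2604, 0.6864, 0.6864, 0.4230.
ρ(T) = max|λ| = 1.2604; 1.2604 > 1: divergent.

no, ρ = 1.2604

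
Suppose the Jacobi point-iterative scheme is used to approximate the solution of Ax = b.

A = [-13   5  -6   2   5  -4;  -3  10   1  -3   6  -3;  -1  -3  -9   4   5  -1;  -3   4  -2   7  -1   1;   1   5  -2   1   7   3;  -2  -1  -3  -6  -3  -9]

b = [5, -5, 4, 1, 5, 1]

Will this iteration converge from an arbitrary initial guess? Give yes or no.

no

A = D + L + U where D = diag(-13, 10, -9, 7, 7, -9).
Jacobi T = -D⁻¹(L+U): T[4,3] = -(1)/(7) = -0.1429; T[4,4] = 0.
  T[0,:] = [+0.0000  +0.3846  -0.4615  +0.1538  +0.3846  -0.3077]
  T[1,:] = [+0.3000  +0.0000  -0.1000  +0.3000  -0.6000  +0.3000]
  T[2,:] = [-0.1111  -0.3333  +0.0000  +0.4444  +0.5556  -0.1111]
  T[3,:] = [+0.4286  -0.5714  +0.2857  +0.0000  +0.1429  -0.1429]
  T[4,:] = [-0.1429  -0.7143  +0.2857  -0.1429  +0.0000  -0.4286]
  T[5,:] = [-0.2222  -0.1111  -0.3333  -0.6667  -0.3333  +0.0000]
|eigenvalues of T|: 1.1360, 0.8587, 0.5305, 0.5272, 0.5272, 0.4657.
ρ = 1.1360; 1.1360 > 1, so it fails to converge.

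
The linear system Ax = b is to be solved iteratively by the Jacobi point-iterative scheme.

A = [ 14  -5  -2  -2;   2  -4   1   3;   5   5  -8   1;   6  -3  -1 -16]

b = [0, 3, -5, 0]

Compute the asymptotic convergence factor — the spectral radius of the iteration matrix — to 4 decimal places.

Split A = D + L + U, D = diag(14, -4, -8, -16).
Jacobi T = -D⁻¹(L+U): T[2,0] = -(5)/(-8) = +0.6250; T[2,2] = 0.
  T[0,:] = [+0.0000, +0.3571, +0.1429, +0.1429]
  T[1,:] = [+0.5000, +0.0000, +0.2500, +0.7500]
  T[2,:] = [+0.6250, +0.6250, +0.0000, +0.1250]
  T[3,:] = [+0.3750, -0.1875, -0.0625, +0.0000]
|eigenvalues of T|: 0.7497, 0.3810, 0.3810, 0.1449.
ρ = 0.7497; 0.7497 < 1, so it converges for any x₀.

0.7497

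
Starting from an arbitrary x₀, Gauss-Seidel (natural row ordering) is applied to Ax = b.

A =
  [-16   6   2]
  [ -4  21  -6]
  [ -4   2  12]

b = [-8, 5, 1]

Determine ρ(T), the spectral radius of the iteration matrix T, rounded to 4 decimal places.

Write A = D+L+U with D = diag(-16, 21, 12).
Gauss-Seidel: T = -(D+L)⁻¹U, row 0 first, T[0,1] = -(6)/(-16) = +0.3750; later rows by forward substitution.
  T[0,:] = [+0.0000 +0.3750 +0.1250]
  T[1,:] = [+0.0000 +0.0714 +0.3095]
  T[2,:] = [+0.0000 +0.1131 -0.0099]
|λ(T)| sorted: 0.2222, 0.1607, 0.0000.
ρ = 0.2222; 0.2222 < 1 ⇒ converges.

0.2222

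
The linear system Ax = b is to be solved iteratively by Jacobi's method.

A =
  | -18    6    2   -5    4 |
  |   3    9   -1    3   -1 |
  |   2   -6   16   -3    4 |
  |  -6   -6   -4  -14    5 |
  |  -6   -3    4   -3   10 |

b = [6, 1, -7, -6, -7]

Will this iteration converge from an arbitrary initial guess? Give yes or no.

yes

A = D + L + U where D = diag(-18, 9, 16, -14, 10).
Jacobi: T = -D⁻¹(L+U), T[3,2] = -(-4)/(-14) = -0.2857; T[3,3] = 0.
  T[0,:] = [+0.0000  +0.3333  +0.1111  -0.2778  +0.2222]
  T[1,:] = [-0.3333  +0.0000  +0.1111  -0.3333  +0.1111]
  T[2,:] = [-0.1250  +0.3750  +0.0000  +0.1875  -0.2500]
  T[3,:] = [-0.4286  -0.4286  -0.2857  +0.0000  +0.3571]
  T[4,:] = [+0.6000  +0.3000  -0.4000  +0.3000  +0.0000]
moduli |λ_i(T)| = 0.8483, 0.5471, 0.5471, 0.2265, 0.2265.
ρ(T) = max|λ| = 0.8483; 0.8483 < 1: convergent.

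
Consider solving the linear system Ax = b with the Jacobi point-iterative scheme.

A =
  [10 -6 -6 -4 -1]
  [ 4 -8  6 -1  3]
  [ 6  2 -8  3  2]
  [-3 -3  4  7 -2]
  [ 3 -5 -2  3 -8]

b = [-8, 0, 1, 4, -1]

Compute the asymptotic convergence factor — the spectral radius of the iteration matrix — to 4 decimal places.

A = D + L + U where D = diag(10, -8, -8, 7, -8).
Jacobi T = -D⁻¹(L+U): T[2,3] = -(3)/(-8) = +0.3750; T[2,2] = 0.
  T[0,:] = [+0.0000  +0.6000  +0.6000  +0.4000  +0.1000]
  T[1,:] = [+0.5000  +0.0000  +0.7500  -0.1250  +0.3750]
  T[2,:] = [+0.7500  +0.2500  +0.0000  +0.3750  +0.2500]
  T[3,:] = [+0.4286  +0.4286  -0.5714  +0.0000  +0.2857]
  T[4,:] = [+0.3750  -0.6250  -0.2500  +0.3750  +0.0000]
|eigenvalues of T|: 1.1223, 0.7020, 0.6476, 0.6476, 0.2233.
spectral radius ρ = 1.1223; 1.1223 > 1, so it fails to converge.

1.1223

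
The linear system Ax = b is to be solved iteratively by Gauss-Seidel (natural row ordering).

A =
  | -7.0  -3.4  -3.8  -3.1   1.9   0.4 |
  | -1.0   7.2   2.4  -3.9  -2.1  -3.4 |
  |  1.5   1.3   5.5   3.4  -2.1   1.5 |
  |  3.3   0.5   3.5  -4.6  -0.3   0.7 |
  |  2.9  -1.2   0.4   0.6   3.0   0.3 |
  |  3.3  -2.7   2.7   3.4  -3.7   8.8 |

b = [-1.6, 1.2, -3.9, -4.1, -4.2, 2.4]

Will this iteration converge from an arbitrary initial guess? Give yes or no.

no

Write A = D+L+U with D = diag(-7, 7.2, 5.5, -4.6, 3, 8.8).
Gauss-Seidel: T = -(D+L)⁻¹U, row 0 first, T[0,4] = -(1.9)/(-7) = +0.2714; later rows by forward substitution.
  T[0,:] = [+0.0000, -0.4857, -0.5429, -0.4429, +0.2714, +0.0571]
  T[1,:] = [+0.0000, -0.0675, -0.4087, +0.4802, +0.3294, +0.4802]
  T[2,:] = [+0.0000, +0.1484, +0.2447, -0.6109, +0.2299, -0.4018]
  T[3,:] = [+0.0000, -0.2429, -0.2477, -0.7303, +0.3403, -0.0604]
  T[4,:] = [+0.0000, +0.4713, +0.3782, +0.8477, -0.2293, +0.1025]
  T[5,:] = [+0.0000, +0.4079, +0.2578, +1.1394, -0.2992, +0.3156]
eigenvalue magnitudes: 1.1945, 0.5041, 0.2456, 0.0532, 0.0311, 0.0000.
ρ = 1.1945; 1.1945 > 1, so it fails to converge.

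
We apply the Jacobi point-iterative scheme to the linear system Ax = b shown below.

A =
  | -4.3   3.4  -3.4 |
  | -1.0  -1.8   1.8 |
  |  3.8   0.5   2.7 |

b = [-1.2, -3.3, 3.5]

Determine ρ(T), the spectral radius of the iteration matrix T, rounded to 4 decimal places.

1.2135

Let D = diag(-4.3, -1.8, 2.7); L, U the strict triangles.
Jacobi: T = -D⁻¹(L+U), T[2,1] = -(0.5)/(2.7) = -0.1852; T[2,2] = 0.
  T[0,:] = [+0.0000, +0.7907, -0.7907]
  T[1,:] = [-0.5556, +0.0000, +1.0000]
  T[2,:] = [-1.4074, -0.1852, +0.0000]
|roots of det(T-λI)|: 1.2135, 0.9920, 0.9920.
ρ = 1.2135; 1.2135 > 1 ⇒ diverges.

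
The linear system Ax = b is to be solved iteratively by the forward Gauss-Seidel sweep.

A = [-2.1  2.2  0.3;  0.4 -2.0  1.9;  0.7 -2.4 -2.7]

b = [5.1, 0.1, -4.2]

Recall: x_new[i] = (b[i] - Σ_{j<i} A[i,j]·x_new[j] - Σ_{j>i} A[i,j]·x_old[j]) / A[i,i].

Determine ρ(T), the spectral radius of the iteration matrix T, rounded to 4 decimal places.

0.9076

A = D + L + U where D = diag(-2.1, -2, -2.7).
Gauss-Seidel: T = -(D+L)⁻¹U, row 0 first, T[0,1] = -(2.2)/(-2.1) = +1.0476; later rows by forward substitution.
  T[0,:] = [+0.0000, +1.0476, +0.1429]
  T[1,:] = [+0.0000, +0.2095, +0.9786]
  T[2,:] = [+0.0000, +0.0854, -0.8328]
eigenvalue magnitudes: 0.9076, 0.2843, 0.0000.
spectral radius ρ = 0.9076; 0.9076 < 1 ⇒ converges.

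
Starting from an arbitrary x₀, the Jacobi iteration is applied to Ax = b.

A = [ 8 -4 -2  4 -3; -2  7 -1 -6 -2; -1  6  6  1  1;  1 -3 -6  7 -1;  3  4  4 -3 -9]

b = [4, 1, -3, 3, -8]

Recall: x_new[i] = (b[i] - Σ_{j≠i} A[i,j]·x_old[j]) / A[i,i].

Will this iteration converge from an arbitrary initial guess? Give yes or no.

Diagonal D = diag(8, 7, 6, 7, -9); L, U strict lower/upper.
Jacobi T = -D⁻¹(L+U): T[4,2] = -(4)/(-9) = +0.4444; T[4,4] = 0.
  T[0,:] = [+0.0000, +0.5000, +0.2500, -0.5000, +0.3750]
  T[1,:] = [+0.2857, +0.0000, +0.1429, +0.8571, +0.2857]
  T[2,:] = [+0.1667, -1.0000, +0.0000, -0.1667, -0.1667]
  T[3,:] = [-0.1429, +0.4286, +0.8571, +0.0000, +0.1429]
  T[4,:] = [+0.3333, +0.4444, +0.4444, -0.3333, +0.0000]
moduli |λ_i(T)| = 1.1366, 0.9229, 0.9229, 0.5383, 0.3635.
ρ = 1.1366; 1.1366 > 1: divergent.

no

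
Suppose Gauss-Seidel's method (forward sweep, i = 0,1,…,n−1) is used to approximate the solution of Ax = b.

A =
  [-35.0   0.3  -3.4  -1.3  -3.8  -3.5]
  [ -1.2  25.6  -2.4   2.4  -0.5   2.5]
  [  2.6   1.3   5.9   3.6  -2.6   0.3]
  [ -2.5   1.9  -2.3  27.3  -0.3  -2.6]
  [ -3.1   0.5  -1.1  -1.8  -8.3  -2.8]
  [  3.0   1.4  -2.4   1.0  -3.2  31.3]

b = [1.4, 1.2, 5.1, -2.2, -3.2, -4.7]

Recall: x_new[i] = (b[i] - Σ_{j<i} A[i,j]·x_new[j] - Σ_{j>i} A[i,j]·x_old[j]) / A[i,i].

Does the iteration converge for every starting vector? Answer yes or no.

yes

Write A = D+L+U with D = diag(-35, 25.6, 5.9, 27.3, -8.3, 31.3).
GS T = -(D+L)⁻¹U: row 0 first, T[0,2] = -(-3.4)/(-35) = -0.0971; later rows by forward substitution.
  T[0,:] = [+0.0000, +0.0086, -0.0971, -0.0371, -0.1086, -0.1000]
  T[1,:] = [+0.0000, +0.0004, +0.0892, -0.0955, +0.0144, -0.1023]
  T[2,:] = [+0.0000, -0.0039, +0.0232, -0.5728, +0.4853, +0.0158]
  T[3,:] = [+0.0000, +0.0004, -0.0132, -0.0450, +0.0409, +0.0945]
  T[4,:] = [+0.0000, -0.0028, +0.0414, +0.0938, -0.0318, -0.3288]
  T[5,:] = [+0.0000, -0.0014, +0.0118, -0.0251, +0.0424, -0.0213]
|λ(T)| sorted: 0.2014, 0.0914, 0.0914, 0.0236, 0.0044, 0.0000.
spectral radius ρ = 0.2014; 0.2014 < 1: convergent.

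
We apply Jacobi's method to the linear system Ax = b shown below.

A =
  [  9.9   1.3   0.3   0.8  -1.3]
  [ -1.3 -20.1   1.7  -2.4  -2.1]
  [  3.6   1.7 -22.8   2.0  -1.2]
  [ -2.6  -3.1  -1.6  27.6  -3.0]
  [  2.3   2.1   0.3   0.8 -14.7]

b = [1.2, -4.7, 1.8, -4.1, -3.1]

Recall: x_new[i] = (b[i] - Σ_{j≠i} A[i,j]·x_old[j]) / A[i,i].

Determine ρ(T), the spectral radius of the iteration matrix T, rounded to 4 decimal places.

Split A = D + L + U, D = diag(9.9, -20.1, -22.8, 27.6, -14.7).
T_J = -D⁻¹(L+U): T[3,1] = -(-3.1)/(27.6) = +0.1123; T[3,3] = 0.
  T[0,:] = [+0.0000  -0.1313  -0.0303  -0.0808  +0.1313]
  T[1,:] = [-0.0647  +0.0000  +0.0846  -0.1194  -0.1045]
  T[2,:] = [+0.1579  +0.0746  +0.0000  +0.0877  -0.0526]
  T[3,:] = [+0.0942  +0.1123  +0.0580  +0.0000  +0.1087]
  T[4,:] = [+0.1565  +0.1429  +0.0204  +0.0544  +0.0000]
|eigenvalues of T|: 0.1938, 0.1513, 0.1513, 0.1210, 0.0393.
spectral radius ρ = 0.1938; 0.1938 < 1: convergent.

0.1938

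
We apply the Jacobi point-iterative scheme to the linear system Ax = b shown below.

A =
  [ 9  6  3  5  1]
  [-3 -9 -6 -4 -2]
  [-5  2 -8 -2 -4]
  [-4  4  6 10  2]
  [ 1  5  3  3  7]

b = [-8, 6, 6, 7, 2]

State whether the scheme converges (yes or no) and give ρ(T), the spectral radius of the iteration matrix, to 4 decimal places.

Diagonal D = diag(9, -9, -8, 10, 7); L, U strict lower/upper.
T_J = -D⁻¹(L+U): T[0,2] = -(3)/(9) = -0.3333; T[0,0] = 0.
  T[0,:] = [+0.0000 -0.6667 -0.3333 -0.5556 -0.1111]
  T[1,:] = [-0.3333 +0.0000 -0.6667 -0.4444 -0.2222]
  T[2,:] = [-0.6250 +0.2500 +0.0000 -0.2500 -0.5000]
  T[3,:] = [+0.4000 -0.4000 -0.6000 +0.0000 -0.2000]
  T[4,:] = [-0.1429 -0.7143 -0.4286 -0.4286 +0.0000]
|λ(T)| sorted: 1.3254, 0.6678, 0.6678, 0.2908, 0.2908.
spectral radius ρ = 1.3254; 1.3254 > 1 ⇒ diverges.

no, ρ = 1.3254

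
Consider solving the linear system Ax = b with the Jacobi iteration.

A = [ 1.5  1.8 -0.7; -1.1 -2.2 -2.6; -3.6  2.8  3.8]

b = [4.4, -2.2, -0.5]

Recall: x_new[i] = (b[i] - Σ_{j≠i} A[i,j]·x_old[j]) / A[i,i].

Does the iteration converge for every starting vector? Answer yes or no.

Split A = D + L + U, D = diag(1.5, -2.2, 3.8).
Jacobi T = -D⁻¹(L+U): T[2,1] = -(2.8)/(3.8) = -0.7368; T[2,2] = 0.
  T[0,:] = [+0.0000, -1.2000, +0.4667]
  T[1,:] = [-0.5000, +0.0000, -1.1818]
  T[2,:] = [+0.9474, -0.7368, +0.0000]
|λ(T)| sorted: 1.6781, 0.9503, 0.9503.
ρ(T) = max|λ| = 1.6781; 1.6781 > 1 ⇒ diverges.

no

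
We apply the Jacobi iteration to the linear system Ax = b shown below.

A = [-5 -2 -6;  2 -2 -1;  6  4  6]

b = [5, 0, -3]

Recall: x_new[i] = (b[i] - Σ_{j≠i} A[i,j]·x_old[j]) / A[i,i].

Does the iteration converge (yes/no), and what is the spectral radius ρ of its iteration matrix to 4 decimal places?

no, ρ = 1.2676

Diagonal D = diag(-5, -2, 6); L, U strict lower/upper.
T_J = -D⁻¹(L+U): T[2,0] = -(6)/(6) = -1.0000; T[2,2] = 0.
  T[0,:] = [+0.0000 -0.4000 -1.2000]
  T[1,:] = [+1.0000 +0.0000 -0.5000]
  T[2,:] = [-1.0000 -0.6667 +0.0000]
eigenvalue magnitudes: 1.2676, 0.6880, 0.6880.
ρ = 1.2676; 1.2676 > 1: divergent.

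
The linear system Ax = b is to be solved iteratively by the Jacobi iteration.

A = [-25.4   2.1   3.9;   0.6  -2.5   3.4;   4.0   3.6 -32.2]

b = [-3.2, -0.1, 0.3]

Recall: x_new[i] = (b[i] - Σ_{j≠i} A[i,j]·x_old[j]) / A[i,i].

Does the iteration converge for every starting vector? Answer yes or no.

Diagonal D = diag(-25.4, -2.5, -32.2); L, U strict lower/upper.
T_J = -D⁻¹(L+U): T[1,2] = -(3.4)/(-2.5) = +1.3600; T[1,1] = 0.
  T[0,:] = [+0.0000, +0.0827, +0.1535]
  T[1,:] = [+0.2400, +0.0000, +1.3600]
  T[2,:] = [+0.1242, +0.1118, +0.0000]
|λ(T)| sorted: 0.4783, 0.3784, 0.0999.
spectral radius ρ = 0.4783; 0.4783 < 1: convergent.

yes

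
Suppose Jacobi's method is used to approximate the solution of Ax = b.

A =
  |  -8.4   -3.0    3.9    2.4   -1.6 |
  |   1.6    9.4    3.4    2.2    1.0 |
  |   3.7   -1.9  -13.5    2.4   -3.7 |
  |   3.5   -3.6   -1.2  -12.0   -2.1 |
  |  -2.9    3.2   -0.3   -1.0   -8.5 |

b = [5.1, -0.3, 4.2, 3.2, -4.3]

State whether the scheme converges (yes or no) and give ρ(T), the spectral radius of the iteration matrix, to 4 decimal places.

Write A = D+L+U with D = diag(-8.4, 9.4, -13.5, -12, -8.5).
Jacobi T = -D⁻¹(L+U): T[3,2] = -(-1.2)/(-12) = -0.1000; T[3,3] = 0.
  T[0,:] = [+0.0000, -0.3571, +0.4643, +0.2857, -0.1905]
  T[1,:] = [-0.1702, +0.0000, -0.3617, -0.2340, -0.1064]
  T[2,:] = [+0.2741, -0.1407, +0.0000, +0.1778, -0.2741]
  T[3,:] = [+0.2917, -0.3000, -0.1000, +0.0000, -0.1750]
  T[4,:] = [-0.3412, +0.3765, -0.0353, -0.1176, +0.0000]
|eigenvalues of T|: 0.8740, 0.3518, 0.3518, 0.3488, 0.0579.
ρ = 0.8740; 0.8740 < 1, so it converges for any x₀.

yes, ρ = 0.8740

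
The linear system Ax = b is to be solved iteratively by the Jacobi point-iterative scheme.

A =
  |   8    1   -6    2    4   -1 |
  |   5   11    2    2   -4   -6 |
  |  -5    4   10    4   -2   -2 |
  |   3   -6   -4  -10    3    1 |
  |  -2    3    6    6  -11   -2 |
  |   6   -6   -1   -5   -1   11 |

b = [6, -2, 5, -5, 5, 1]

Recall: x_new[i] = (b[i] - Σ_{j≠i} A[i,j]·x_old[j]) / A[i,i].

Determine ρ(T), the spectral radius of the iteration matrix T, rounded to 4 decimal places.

Write A = D+L+U with D = diag(8, 11, 10, -10, -11, 11).
Jacobi T = -D⁻¹(L+U): T[0,2] = -(-6)/(8) = +0.7500; T[0,0] = 0.
  T[0,:] = [+0.0000 -0.1250 +0.7500 -0.2500 -0.5000 +0.1250]
  T[1,:] = [-0.4545 +0.0000 -0.1818 -0.1818 +0.3636 +0.5455]
  T[2,:] = [+0.5000 -0.4000 +0.0000 -0.4000 +0.2000 +0.2000]
  T[3,:] = [+0.3000 -0.6000 -0.4000 +0.0000 +0.3000 +0.1000]
  T[4,:] = [-0.1818 +0.2727 +0.5455 +0.5455 +0.0000 -0.1818]
  T[5,:] = [-0.5455 +0.5455 +0.0909 +0.4545 +0.0909 +0.0000]
|λ(T)| sorted: 1.3875, 0.7701, 0.7701, 0.4147, 0.4129, 0.0509.
spectral radius ρ = 1.3875; 1.3875 > 1 ⇒ diverges.

1.3875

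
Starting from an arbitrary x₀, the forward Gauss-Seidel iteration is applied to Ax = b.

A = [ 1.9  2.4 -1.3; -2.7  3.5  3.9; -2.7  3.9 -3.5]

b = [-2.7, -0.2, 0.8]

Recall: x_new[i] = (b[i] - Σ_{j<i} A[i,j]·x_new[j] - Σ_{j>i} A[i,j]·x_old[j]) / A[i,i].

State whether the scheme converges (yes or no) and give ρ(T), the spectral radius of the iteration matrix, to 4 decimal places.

no, ρ = 1.3536

Diagonal D = diag(1.9, 3.5, -3.5); L, U strict lower/upper.
T_GS = -(D+L)⁻¹U: row 0 first, T[0,1] = -(2.4)/(1.9) = -1.2632; later rows by forward substitution.
  T[0,:] = [+0.0000  -1.2632  +0.6842]
  T[1,:] = [+0.0000  -0.9744  -0.5865]
  T[2,:] = [+0.0000  -0.1114  -1.1813]
|λ(T)| sorted: 1.3536, 0.8022, 0.0000.
ρ(T) = max|λ| = 1.3536; 1.3536 > 1, so it fails to converge.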